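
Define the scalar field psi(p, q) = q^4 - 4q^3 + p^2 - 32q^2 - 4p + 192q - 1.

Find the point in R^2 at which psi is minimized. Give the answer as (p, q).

psi(p,q) separates as A(p) + B(q) − 1, so its minimum is min A + min B − 1.
A'(p) = 2p - 4 vanishes at p ∈ {2}; B'(q) = 4(q - 4)(q - 3)(q + 4) vanishes at q ∈ {-4, 3, 4}.
Local minima of A (where A''>0): A(2)=-4. Local minima of B: B(-4)=-768, B(4)=256.
So the global minimum of psi is A(2) + B(-4) − 1 = -4 − 768 − 1 = -773, attained at (2, -4).

(2, -4)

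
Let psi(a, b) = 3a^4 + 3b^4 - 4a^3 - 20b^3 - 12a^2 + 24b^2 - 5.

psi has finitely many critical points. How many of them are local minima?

4

psi separates as a function of a plus a function of b, so ∇psi=0 decouples.
∂psi/∂a = 12a(a - 2)(a + 1) = 0 at a ∈ {-1, 0, 2}; ∂psi/∂b = 12b(b - 4)(b - 1) = 0 at b ∈ {0, 1, 4}.
The Hessian is diagonal: diag(psi_aa, psi_bb). Second derivatives: psi_aa(-1)=36, psi_aa(0)=-24, psi_aa(2)=72; psi_bb(0)=48, psi_bb(1)=-36, psi_bb(4)=144.
Local minima occur where both diagonal entries positive: (-1, 0), (-1, 4), (2, 0), (2, 4). Count: 4.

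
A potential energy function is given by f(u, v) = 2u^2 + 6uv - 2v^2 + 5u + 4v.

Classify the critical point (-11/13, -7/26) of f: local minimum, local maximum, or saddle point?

saddle point

The Hessian of f is constant: H = [[4, 6], [6, -4]].
det(H) = 4·(-4) − 6² = -52.
Since det(H) < 0, H is indefinite and the critical point is a saddle point.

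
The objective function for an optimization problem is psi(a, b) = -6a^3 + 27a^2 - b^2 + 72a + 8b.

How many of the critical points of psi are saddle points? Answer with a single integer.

1

psi separates as a function of a plus a function of b, so ∇psi=0 decouples.
∂psi/∂a = -18(a - 4)(a + 1) = 0 at a ∈ {-1, 4}; ∂psi/∂b = -2(b - 4) = 0 at b ∈ {4}.
The Hessian is diagonal: diag(psi_aa, psi_bb). Second derivatives: psi_aa(-1)=90, psi_aa(4)=-90; psi_bb(4)=-2.
Saddle points occur where the two diagonal entries have opposite signs: (-1, 4). Count: 1.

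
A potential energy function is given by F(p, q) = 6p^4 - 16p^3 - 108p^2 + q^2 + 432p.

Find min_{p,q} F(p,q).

F(p,q) separates as A(p) + B(q), so its minimum is min A + min B.
A'(p) = 24(p - 3)(p - 2)(p + 3) vanishes at p ∈ {-3, 2, 3}; B'(q) = 2q vanishes at q ∈ {0}.
Local minima of A (where A''>0): A(-3)=-1350, A(3)=378. Local minima of B: B(0)=0.
So the global minimum of F is A(-3) + B(0) = -1350 + 0 = -1350, attained at (-3, 0).

-1350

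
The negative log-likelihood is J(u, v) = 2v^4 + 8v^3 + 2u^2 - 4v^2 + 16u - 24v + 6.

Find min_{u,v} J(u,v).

J(u,v) separates as P(u) + Q(v) + 6, so its minimum is min P + min Q + 6.
P'(u) = 4u + 16 vanishes at u ∈ {-4}; Q'(v) = 8(v - 1)(v + 1)(v + 3) vanishes at v ∈ {-3, -1, 1}.
Local minima of P (where P''>0): P(-4)=-32. Local minima of Q: Q(-3)=-18, Q(1)=-18.
So the global minimum of J is P(-4) + Q(-3) + 6 = -32 − 18 + 6 = -44, attained at (-4, -3).

-44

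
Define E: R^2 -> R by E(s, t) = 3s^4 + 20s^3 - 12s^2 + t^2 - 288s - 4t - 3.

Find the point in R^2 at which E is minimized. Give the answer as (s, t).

(2, 2)

E(s,t) separates as P(s) + Q(t) − 3, so its minimum is min P + min Q − 3.
P'(s) = 12(s - 2)(s + 3)(s + 4) vanishes at s ∈ {-4, -3, 2}; Q'(t) = 2(t - 2) vanishes at t ∈ {2}.
Local minima of P (where P''>0): P(-4)=448, P(2)=-416. Local minima of Q: Q(2)=-4.
So the global minimum of E is P(2) + Q(2) − 3 = -416 − 4 − 3 = -423, attained at (2, 2).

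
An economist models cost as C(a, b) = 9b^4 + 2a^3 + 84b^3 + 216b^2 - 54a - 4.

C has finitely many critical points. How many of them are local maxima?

C separates as a function of a plus a function of b, so ∇C=0 decouples.
∂C/∂a = 6(a - 3)(a + 3) = 0 at a ∈ {-3, 3}; ∂C/∂b = 36b(b + 3)(b + 4) = 0 at b ∈ {-4, -3, 0}.
The Hessian is diagonal: diag(C_aa, C_bb). Second derivatives: C_aa(-3)=-36, C_aa(3)=36; C_bb(-4)=144, C_bb(-3)=-108, C_bb(0)=432.
Local maxima occur where both diagonal entries negative: (-3, -3). Count: 1.

1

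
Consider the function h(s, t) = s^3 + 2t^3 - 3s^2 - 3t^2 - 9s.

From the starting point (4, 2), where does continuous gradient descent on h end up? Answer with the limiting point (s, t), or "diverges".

h is separable, so gradient descent decouples: s follows -∂h/∂s, t follows -∂h/∂t.
∂h/∂s = 3(s - 3)(s + 1); at s=4 this is 15, so s decreases.
∂h/∂t = 6t(t - 1); at t=2 this is 12, so t decreases.
s converges to its nearest critical value 3 (a local min of the s-part); t converges to 1. The iterate converges to (3, 1).

(3, 1)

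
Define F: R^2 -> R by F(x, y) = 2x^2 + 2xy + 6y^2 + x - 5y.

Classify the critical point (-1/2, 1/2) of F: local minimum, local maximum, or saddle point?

The Hessian of F is constant: H = [[4, 2], [2, 12]].
det(H) = 4·12 − 2² = 44.
det(H) > 0 and tr(H) = 16 > 0, so H is positive definite and the point is a local minimum.

local minimum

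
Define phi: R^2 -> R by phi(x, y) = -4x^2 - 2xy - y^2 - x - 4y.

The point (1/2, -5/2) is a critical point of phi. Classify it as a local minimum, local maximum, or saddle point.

local maximum

The Hessian of phi is constant: H = [[-8, -2], [-2, -2]].
det(H) = (-8)·(-2) − (-2)² = 12.
det(H) > 0 and tr(H) = -10 < 0, so H is negative definite and the point is a local maximum.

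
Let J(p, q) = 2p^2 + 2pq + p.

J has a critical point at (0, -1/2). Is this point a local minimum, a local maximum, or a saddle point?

saddle point

The Hessian of J is constant: H = [[4, 2], [2, 0]].
det(H) = 4·0 − 2² = -4.
Since det(H) < 0, H is indefinite and the critical point is a saddle point.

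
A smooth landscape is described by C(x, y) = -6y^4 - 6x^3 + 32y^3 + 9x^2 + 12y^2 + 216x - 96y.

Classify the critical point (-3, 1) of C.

local minimum

The mixed partial ∂²C/∂x∂y is 0, so the Hessian at any point is diag(C_xx, C_yy) = diag(18(-2x + 1), 24(-3y^2 + 8y + 1)).
At (-3, 1): H = diag(126, 144).
Both eigenvalues are positive, so H is positive definite: a local minimum.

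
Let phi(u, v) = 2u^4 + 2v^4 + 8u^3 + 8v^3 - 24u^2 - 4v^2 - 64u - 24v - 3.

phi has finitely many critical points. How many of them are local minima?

phi separates as a function of u plus a function of v, so ∇phi=0 decouples.
∂phi/∂u = 8(u - 2)(u + 1)(u + 4) = 0 at u ∈ {-4, -1, 2}; ∂phi/∂v = 8(v - 1)(v + 1)(v + 3) = 0 at v ∈ {-3, -1, 1}.
The Hessian is diagonal: diag(phi_uu, phi_vv). Second derivatives: phi_uu(-4)=144, phi_uu(-1)=-72, phi_uu(2)=144; phi_vv(-3)=64, phi_vv(-1)=-32, phi_vv(1)=64.
Local minima occur where both diagonal entries positive: (-4, -3), (-4, 1), (2, -3), (2, 1). Count: 4.

4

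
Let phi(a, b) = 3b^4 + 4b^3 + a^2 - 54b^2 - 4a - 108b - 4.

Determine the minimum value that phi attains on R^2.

phi(a,b) separates as P(a) + Q(b) − 4, so its minimum is min P + min Q − 4.
P'(a) = 2a - 4 vanishes at a ∈ {2}; Q'(b) = 12(b - 3)(b + 1)(b + 3) vanishes at b ∈ {-3, -1, 3}.
Local minima of P (where P''>0): P(2)=-4. Local minima of Q: Q(-3)=-27, Q(3)=-459.
So the global minimum of phi is P(2) + Q(3) − 4 = -4 − 459 − 4 = -467, attained at (2, 3).

-467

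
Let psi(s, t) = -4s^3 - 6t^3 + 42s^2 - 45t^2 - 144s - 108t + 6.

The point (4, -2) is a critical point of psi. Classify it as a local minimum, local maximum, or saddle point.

local maximum

The mixed partial ∂²psi/∂s∂t is 0, so the Hessian at any point is diag(psi_ss, psi_tt) = diag(12(-2s + 7), -18(2t + 5)).
At (4, -2): H = diag(-12, -18).
Both eigenvalues are negative, so H is negative definite: a local maximum.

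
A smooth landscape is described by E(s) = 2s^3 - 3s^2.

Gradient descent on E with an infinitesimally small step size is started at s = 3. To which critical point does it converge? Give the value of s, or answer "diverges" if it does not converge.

1

E'(s) = 6s(s - 1), so E'(3) = 36.
Gradient descent moves in the -E' direction, i.e. s is decreasing.
The nearest critical point in that direction is s = 1, where E'' = 6 > 0 (a local minimum). The iterate converges there.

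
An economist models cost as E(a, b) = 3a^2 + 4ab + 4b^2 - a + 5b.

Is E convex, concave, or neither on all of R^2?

convex

E is quadratic, so its Hessian is the constant matrix H = [[6, 4], [4, 8]].
det(H) = 32, tr(H) = 14.
det(H) > 0 and tr(H) > 0, so H is positive definite everywhere: convex.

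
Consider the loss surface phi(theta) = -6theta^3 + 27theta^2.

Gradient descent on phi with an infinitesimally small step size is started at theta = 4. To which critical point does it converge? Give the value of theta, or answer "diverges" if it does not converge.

diverges

phi'(theta) = -18theta(theta - 3), so phi'(4) = -72.
Gradient descent moves in the -phi' direction, i.e. theta is increasing.
There is no critical point above theta=4, and phi' keeps the same sign, so the iterate runs off to +∞.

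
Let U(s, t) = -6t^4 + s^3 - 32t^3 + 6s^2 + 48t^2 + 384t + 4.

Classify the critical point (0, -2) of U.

local minimum

The mixed partial ∂²U/∂s∂t is 0, so the Hessian at any point is diag(U_ss, U_tt) = diag(6(s + 2), 24(-3t^2 - 8t + 4)).
At (0, -2): H = diag(12, 192).
Both eigenvalues are positive, so H is positive definite: a local minimum.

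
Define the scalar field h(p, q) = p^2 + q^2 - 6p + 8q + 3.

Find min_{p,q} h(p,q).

h(p,q) separates as A(p) + B(q) + 3, so its minimum is min A + min B + 3.
A'(p) = 2p - 6 vanishes at p ∈ {3}; B'(q) = 2q + 8 vanishes at q ∈ {-4}.
Local minima of A (where A''>0): A(3)=-9. Local minima of B: B(-4)=-16.
So the global minimum of h is A(3) + B(-4) + 3 = -9 − 16 + 3 = -22, attained at (3, -4).

-22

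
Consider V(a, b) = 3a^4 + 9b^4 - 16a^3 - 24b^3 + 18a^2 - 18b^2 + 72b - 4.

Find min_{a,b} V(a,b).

V(a,b) separates as P(a) + Q(b) − 4, so its minimum is min P + min Q − 4.
P'(a) = 12a(a - 3)(a - 1) vanishes at a ∈ {0, 1, 3}; Q'(b) = 36(b - 2)(b - 1)(b + 1) vanishes at b ∈ {-1, 1, 2}.
Local minima of P (where P''>0): P(0)=0, P(3)=-27. Local minima of Q: Q(-1)=-57, Q(2)=24.
So the global minimum of V is P(3) + Q(-1) − 4 = -27 − 57 − 4 = -88, attained at (3, -1).

-88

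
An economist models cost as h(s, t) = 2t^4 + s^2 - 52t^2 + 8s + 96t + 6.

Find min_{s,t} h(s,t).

-714

h(s,t) separates as P(s) + Q(t) + 6, so its minimum is min P + min Q + 6.
P'(s) = 2s + 8 vanishes at s ∈ {-4}; Q'(t) = 8(t - 3)(t - 1)(t + 4) vanishes at t ∈ {-4, 1, 3}.
Local minima of P (where P''>0): P(-4)=-16. Local minima of Q: Q(-4)=-704, Q(3)=-18.
So the global minimum of h is P(-4) + Q(-4) + 6 = -16 − 704 + 6 = -714, attained at (-4, -4).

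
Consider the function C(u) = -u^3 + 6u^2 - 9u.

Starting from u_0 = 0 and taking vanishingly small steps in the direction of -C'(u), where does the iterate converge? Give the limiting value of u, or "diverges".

C'(u) = -3(u - 3)(u - 1), so C'(0) = -9.
Gradient descent moves in the -C' direction, i.e. u is increasing.
The nearest critical point in that direction is u = 1, where C'' = 6 > 0 (a local minimum). The iterate converges there.

1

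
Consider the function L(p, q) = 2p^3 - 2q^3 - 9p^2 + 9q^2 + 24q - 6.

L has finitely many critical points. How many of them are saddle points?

L separates as a function of p plus a function of q, so ∇L=0 decouples.
∂L/∂p = 6p(p - 3) = 0 at p ∈ {0, 3}; ∂L/∂q = -6(q - 4)(q + 1) = 0 at q ∈ {-1, 4}.
The Hessian is diagonal: diag(L_pp, L_qq). Second derivatives: L_pp(0)=-18, L_pp(3)=18; L_qq(-1)=30, L_qq(4)=-30.
Saddle points occur where the two diagonal entries have opposite signs: (0, -1), (3, 4). Count: 2.

2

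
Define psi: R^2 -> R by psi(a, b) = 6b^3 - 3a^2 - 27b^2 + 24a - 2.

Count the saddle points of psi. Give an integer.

1

psi separates as a function of a plus a function of b, so ∇psi=0 decouples.
∂psi/∂a = -6(a - 4) = 0 at a ∈ {4}; ∂psi/∂b = 18b(b - 3) = 0 at b ∈ {0, 3}.
The Hessian is diagonal: diag(psi_aa, psi_bb). Second derivatives: psi_aa(4)=-6; psi_bb(0)=-54, psi_bb(3)=54.
Saddle points occur where the two diagonal entries have opposite signs: (4, 3). Count: 1.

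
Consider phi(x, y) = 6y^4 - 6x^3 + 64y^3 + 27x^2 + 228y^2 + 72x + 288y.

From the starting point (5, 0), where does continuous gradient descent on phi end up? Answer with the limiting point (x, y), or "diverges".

phi is separable, so gradient descent decouples: x follows -∂phi/∂x, y follows -∂phi/∂y.
∂phi/∂x = -18(x - 4)(x + 1); at x=5 this is -108, so x increases.
∂phi/∂y = 24(y + 1)(y + 3)(y + 4); at y=0 this is 288, so y decreases.
The x-coordinate has no critical point in that direction and runs off to infinity.

diverges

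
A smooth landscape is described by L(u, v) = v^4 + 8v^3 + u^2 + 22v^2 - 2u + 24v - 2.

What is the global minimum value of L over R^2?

-12

L(u,v) separates as P(u) + Q(v) − 2, so its minimum is min P + min Q − 2.
P'(u) = 2u - 2 vanishes at u ∈ {1}; Q'(v) = 4(v + 1)(v + 2)(v + 3) vanishes at v ∈ {-3, -2, -1}.
Local minima of P (where P''>0): P(1)=-1. Local minima of Q: Q(-3)=-9, Q(-1)=-9.
So the global minimum of L is P(1) + Q(-3) − 2 = -1 − 9 − 2 = -12, attained at (1, -3).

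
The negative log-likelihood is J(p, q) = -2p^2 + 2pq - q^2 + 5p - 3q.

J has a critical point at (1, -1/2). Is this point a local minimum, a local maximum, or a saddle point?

local maximum

The Hessian of J is constant: H = [[-4, 2], [2, -2]].
det(H) = (-4)·(-2) − 2² = 4.
det(H) > 0 and tr(H) = -6 < 0, so H is negative definite and the point is a local maximum.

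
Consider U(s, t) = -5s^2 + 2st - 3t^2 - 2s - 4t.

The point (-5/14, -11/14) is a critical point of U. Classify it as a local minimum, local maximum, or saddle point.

The Hessian of U is constant: H = [[-10, 2], [2, -6]].
det(H) = (-10)·(-6) − 2² = 56.
det(H) > 0 and tr(H) = -16 < 0, so H is negative definite and the point is a local maximum.

local maximum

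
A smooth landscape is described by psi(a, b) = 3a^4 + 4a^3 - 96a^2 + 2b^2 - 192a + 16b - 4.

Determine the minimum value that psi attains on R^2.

-1316

psi(a,b) separates as P(a) + Q(b) − 4, so its minimum is min P + min Q − 4.
P'(a) = 12(a - 4)(a + 1)(a + 4) vanishes at a ∈ {-4, -1, 4}; Q'(b) = 4b + 16 vanishes at b ∈ {-4}.
Local minima of P (where P''>0): P(-4)=-256, P(4)=-1280. Local minima of Q: Q(-4)=-32.
So the global minimum of psi is P(4) + Q(-4) − 4 = -1280 − 32 − 4 = -1316, attained at (4, -4).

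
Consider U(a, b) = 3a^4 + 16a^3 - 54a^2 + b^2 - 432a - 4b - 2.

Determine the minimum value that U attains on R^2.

-1113

U(a,b) separates as P(a) + Q(b) − 2, so its minimum is min P + min Q − 2.
P'(a) = 12(a - 3)(a + 3)(a + 4) vanishes at a ∈ {-4, -3, 3}; Q'(b) = 2b - 4 vanishes at b ∈ {2}.
Local minima of P (where P''>0): P(-4)=608, P(3)=-1107. Local minima of Q: Q(2)=-4.
So the global minimum of U is P(3) + Q(2) − 2 = -1107 − 4 − 2 = -1113, attained at (3, 2).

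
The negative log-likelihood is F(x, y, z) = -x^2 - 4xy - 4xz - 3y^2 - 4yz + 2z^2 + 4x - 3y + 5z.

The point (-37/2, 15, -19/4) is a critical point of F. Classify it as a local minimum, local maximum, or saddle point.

saddle point

The Hessian is constant: H = [[-2, -4, -4], [-4, -6, -4], [-4, -4, 4]].
Leading principal minors: Δ₁ = -2, Δ₂ = -4, Δ₃ = -16.
The minors fit neither the all-positive nor the alternating-sign pattern, so H is indefinite: a saddle point.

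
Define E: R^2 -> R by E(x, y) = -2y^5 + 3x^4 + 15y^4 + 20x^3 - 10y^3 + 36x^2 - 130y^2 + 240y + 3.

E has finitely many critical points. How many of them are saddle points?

6

E separates as a function of x plus a function of y, so ∇E=0 decouples.
∂E/∂x = 12x(x + 2)(x + 3) = 0 at x ∈ {-3, -2, 0}; ∂E/∂y = -10(y - 4)(y - 3)(y - 1)(y + 2) = 0 at y ∈ {-2, 1, 3, 4}.
The Hessian is diagonal: diag(E_xx, E_yy). Second derivatives: E_xx(-3)=36, E_xx(-2)=-24, E_xx(0)=72; E_yy(-2)=900, E_yy(1)=-180, E_yy(3)=100, E_yy(4)=-180.
Saddle points occur where the two diagonal entries have opposite signs: (-3, 1), (-3, 4), (-2, -2), (-2, 3), (0, 1), (0, 4). Count: 6.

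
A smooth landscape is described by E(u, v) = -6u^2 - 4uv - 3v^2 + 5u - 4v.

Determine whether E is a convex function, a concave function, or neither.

E is quadratic, so its Hessian is the constant matrix H = [[-12, -4], [-4, -6]].
det(H) = 56, tr(H) = -18.
det(H) > 0 and tr(H) < 0, so H is negative definite everywhere: concave.

concave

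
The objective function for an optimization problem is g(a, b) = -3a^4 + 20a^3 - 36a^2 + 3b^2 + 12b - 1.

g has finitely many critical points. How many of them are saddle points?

2

g separates as a function of a plus a function of b, so ∇g=0 decouples.
∂g/∂a = -12a(a - 3)(a - 2) = 0 at a ∈ {0, 2, 3}; ∂g/∂b = 6(b + 2) = 0 at b ∈ {-2}.
The Hessian is diagonal: diag(g_aa, g_bb). Second derivatives: g_aa(0)=-72, g_aa(2)=24, g_aa(3)=-36; g_bb(-2)=6.
Saddle points occur where the two diagonal entries have opposite signs: (0, -2), (3, -2). Count: 2.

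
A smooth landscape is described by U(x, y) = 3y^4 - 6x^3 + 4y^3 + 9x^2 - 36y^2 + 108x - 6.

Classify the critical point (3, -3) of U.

The mixed partial ∂²U/∂x∂y is 0, so the Hessian at any point is diag(U_xx, U_yy) = diag(18(-2x + 1), 12(3y^2 + 2y - 6)).
At (3, -3): H = diag(-90, 180).
The eigenvalues have opposite signs, so H is indefinite: a saddle point.

saddle point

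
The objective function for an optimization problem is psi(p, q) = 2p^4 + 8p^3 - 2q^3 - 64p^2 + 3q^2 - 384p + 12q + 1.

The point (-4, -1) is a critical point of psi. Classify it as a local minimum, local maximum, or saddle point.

local minimum

The mixed partial ∂²psi/∂p∂q is 0, so the Hessian at any point is diag(psi_pp, psi_qq) = diag(8(3p^2 + 6p - 16), 6(-2q + 1)).
At (-4, -1): H = diag(64, 18).
Both eigenvalues are positive, so H is positive definite: a local minimum.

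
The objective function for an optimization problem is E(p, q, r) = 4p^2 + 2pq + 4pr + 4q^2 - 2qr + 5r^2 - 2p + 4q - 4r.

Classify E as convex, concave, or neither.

E is quadratic, so its Hessian is the constant matrix H = [[8, 2, 4], [2, 8, -2], [4, -2, 10]].
Leading principal minors: 8, 60, 408.
All positive ⇒ H ≻ 0 ⇒ convex.

convex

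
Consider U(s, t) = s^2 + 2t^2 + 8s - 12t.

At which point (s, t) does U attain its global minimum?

(-4, 3)

U(s,t) separates as P(s) + Q(t), so its minimum is min P + min Q.
P'(s) = 2s + 8 vanishes at s ∈ {-4}; Q'(t) = 4(t - 3) vanishes at t ∈ {3}.
Local minima of P (where P''>0): P(-4)=-16. Local minima of Q: Q(3)=-18.
So the global minimum of U is P(-4) + Q(3) = -16 − 18 = -34, attained at (-4, 3).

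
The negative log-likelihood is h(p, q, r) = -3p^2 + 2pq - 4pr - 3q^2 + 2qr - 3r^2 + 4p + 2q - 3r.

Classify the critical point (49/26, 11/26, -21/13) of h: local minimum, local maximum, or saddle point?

The Hessian is constant: H = [[-6, 2, -4], [2, -6, 2], [-4, 2, -6]].
Leading principal minors: Δ₁ = -6, Δ₂ = 32, Δ₃ = -104.
The minors alternate sign starting negative (−, +, −), so H is negative definite: a local maximum.

local maximum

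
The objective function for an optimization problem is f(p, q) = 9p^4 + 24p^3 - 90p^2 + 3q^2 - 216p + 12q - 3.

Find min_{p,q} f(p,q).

f(p,q) separates as A(p) + B(q) − 3, so its minimum is min A + min B − 3.
A'(p) = 36(p - 2)(p + 1)(p + 3) vanishes at p ∈ {-3, -1, 2}; B'(q) = 6q + 12 vanishes at q ∈ {-2}.
Local minima of A (where A''>0): A(-3)=-81, A(2)=-456. Local minima of B: B(-2)=-12.
So the global minimum of f is A(2) + B(-2) − 3 = -456 − 12 − 3 = -471, attained at (2, -2).

-471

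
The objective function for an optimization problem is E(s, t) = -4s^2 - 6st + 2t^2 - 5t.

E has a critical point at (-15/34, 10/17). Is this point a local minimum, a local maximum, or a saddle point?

The Hessian of E is constant: H = [[-8, -6], [-6, 4]].
det(H) = (-8)·4 − (-6)² = -68.
Since det(H) < 0, H is indefinite and the critical point is a saddle point.

saddle point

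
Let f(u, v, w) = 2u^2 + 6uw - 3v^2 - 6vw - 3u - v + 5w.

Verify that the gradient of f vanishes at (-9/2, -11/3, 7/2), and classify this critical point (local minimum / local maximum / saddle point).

∇f = (4u + 6w - 3, -6v - 6w - 1, 6u - 6v + 5); substituting (-9/2, -11/3, 7/2) gives ∇f = (0, 0, 0), so (-9/2, -11/3, 7/2) is indeed a critical point.
The Hessian is constant: H = [[4, 0, 6], [0, -6, -6], [6, -6, 0]].
Leading principal minors: Δ₁ = 4, Δ₂ = -24, Δ₃ = 72.
The minors fit neither the all-positive nor the alternating-sign pattern, so H is indefinite: a saddle point.

saddle point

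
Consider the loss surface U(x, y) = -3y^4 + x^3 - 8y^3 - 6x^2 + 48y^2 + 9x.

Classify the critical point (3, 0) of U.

local minimum

The mixed partial ∂²U/∂x∂y is 0, so the Hessian at any point is diag(U_xx, U_yy) = diag(6(x - 2), 12(-3y^2 - 4y + 8)).
At (3, 0): H = diag(6, 96).
Both eigenvalues are positive, so H is positive definite: a local minimum.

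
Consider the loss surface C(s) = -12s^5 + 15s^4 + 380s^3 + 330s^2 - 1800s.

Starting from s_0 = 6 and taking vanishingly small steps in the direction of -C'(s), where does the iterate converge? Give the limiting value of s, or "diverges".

C'(s) = -60(s - 5)(s - 1)(s + 2)(s + 3), so C'(6) = -21600.
Gradient descent moves in the -C' direction, i.e. s is increasing.
There is no critical point above s=6, and C' keeps the same sign, so the iterate runs off to +∞.

diverges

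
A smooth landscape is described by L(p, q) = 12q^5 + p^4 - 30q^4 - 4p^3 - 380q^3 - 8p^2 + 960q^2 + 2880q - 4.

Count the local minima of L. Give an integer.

L separates as a function of p plus a function of q, so ∇L=0 decouples.
∂L/∂p = 4p(p - 4)(p + 1) = 0 at p ∈ {-1, 0, 4}; ∂L/∂q = 60(q - 4)(q - 3)(q + 1)(q + 4) = 0 at q ∈ {-4, -1, 3, 4}.
The Hessian is diagonal: diag(L_pp, L_qq). Second derivatives: L_pp(-1)=20, L_pp(0)=-16, L_pp(4)=80; L_qq(-4)=-10080, L_qq(-1)=3600, L_qq(3)=-1680, L_qq(4)=2400.
Local minima occur where both diagonal entries positive: (-1, -1), (-1, 4), (4, -1), (4, 4). Count: 4.

4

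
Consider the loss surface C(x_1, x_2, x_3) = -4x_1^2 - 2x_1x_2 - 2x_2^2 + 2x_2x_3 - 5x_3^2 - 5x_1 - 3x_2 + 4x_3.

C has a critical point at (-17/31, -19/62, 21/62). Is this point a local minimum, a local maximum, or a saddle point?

local maximum

The Hessian is constant: H = [[-8, -2, 0], [-2, -4, 2], [0, 2, -10]].
Leading principal minors: Δ₁ = -8, Δ₂ = 28, Δ₃ = -248.
The minors alternate sign starting negative (−, +, −), so H is negative definite: a local maximum.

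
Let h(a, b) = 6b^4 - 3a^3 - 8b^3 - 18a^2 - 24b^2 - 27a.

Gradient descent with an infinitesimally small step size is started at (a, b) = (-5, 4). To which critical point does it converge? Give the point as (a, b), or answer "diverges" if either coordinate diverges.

(-3, 2)

h is separable, so gradient descent decouples: a follows -∂h/∂a, b follows -∂h/∂b.
∂h/∂a = -9(a + 1)(a + 3); at a=-5 this is -72, so a increases.
∂h/∂b = 24b(b - 2)(b + 1); at b=4 this is 960, so b decreases.
a converges to its nearest critical value -3 (a local min of the a-part); b converges to 2. The iterate converges to (-3, 2).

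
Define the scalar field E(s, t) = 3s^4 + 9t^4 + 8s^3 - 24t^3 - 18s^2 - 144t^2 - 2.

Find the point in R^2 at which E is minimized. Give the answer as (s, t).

(-3, 4)

E(s,t) separates as P(s) + Q(t) − 2, so its minimum is min P + min Q − 2.
P'(s) = 12s(s - 1)(s + 3) vanishes at s ∈ {-3, 0, 1}; Q'(t) = 36t(t - 4)(t + 2) vanishes at t ∈ {-2, 0, 4}.
Local minima of P (where P''>0): P(-3)=-135, P(1)=-7. Local minima of Q: Q(-2)=-240, Q(4)=-1536.
So the global minimum of E is P(-3) + Q(4) − 2 = -135 − 1536 − 2 = -1673, attained at (-3, 4).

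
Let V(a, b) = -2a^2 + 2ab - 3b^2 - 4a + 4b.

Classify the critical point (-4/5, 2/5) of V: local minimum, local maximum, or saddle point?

The Hessian of V is constant: H = [[-4, 2], [2, -6]].
det(H) = (-4)·(-6) − 2² = 20.
det(H) > 0 and tr(H) = -10 < 0, so H is negative definite and the point is a local maximum.

local maximum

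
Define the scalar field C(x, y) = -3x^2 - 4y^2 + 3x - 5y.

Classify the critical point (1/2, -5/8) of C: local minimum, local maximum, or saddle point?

The Hessian of C is constant: H = [[-6, 0], [0, -8]].
det(H) = (-6)·(-8) − 0² = 48.
det(H) > 0 and tr(H) = -14 < 0, so H is negative definite and the point is a local maximum.

local maximum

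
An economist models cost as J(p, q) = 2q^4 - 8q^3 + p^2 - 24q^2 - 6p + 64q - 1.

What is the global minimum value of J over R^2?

J(p,q) separates as A(p) + B(q) − 1, so its minimum is min A + min B − 1.
A'(p) = 2p - 6 vanishes at p ∈ {3}; B'(q) = 8(q - 4)(q - 1)(q + 2) vanishes at q ∈ {-2, 1, 4}.
Local minima of A (where A''>0): A(3)=-9. Local minima of B: B(-2)=-128, B(4)=-128.
So the global minimum of J is A(3) + B(-2) − 1 = -9 − 128 − 1 = -138, attained at (3, -2).

-138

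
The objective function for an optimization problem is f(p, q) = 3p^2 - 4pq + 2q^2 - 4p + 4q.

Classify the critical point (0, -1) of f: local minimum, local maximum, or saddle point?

The Hessian of f is constant: H = [[6, -4], [-4, 4]].
det(H) = 6·4 − (-4)² = 8.
det(H) > 0 and tr(H) = 10 > 0, so H is positive definite and the point is a local minimum.

local minimum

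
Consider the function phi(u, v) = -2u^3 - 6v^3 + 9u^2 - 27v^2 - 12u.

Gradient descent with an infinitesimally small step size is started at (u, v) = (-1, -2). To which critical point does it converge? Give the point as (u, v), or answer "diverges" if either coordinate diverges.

phi is separable, so gradient descent decouples: u follows -∂phi/∂u, v follows -∂phi/∂v.
∂phi/∂u = -6(u - 2)(u - 1); at u=-1 this is -36, so u increases.
∂phi/∂v = -18v(v + 3); at v=-2 this is 36, so v decreases.
u converges to its nearest critical value 1 (a local min of the u-part); v converges to -3. The iterate converges to (1, -3).

(1, -3)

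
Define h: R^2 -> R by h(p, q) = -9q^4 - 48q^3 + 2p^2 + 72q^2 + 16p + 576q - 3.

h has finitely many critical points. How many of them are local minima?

h separates as a function of p plus a function of q, so ∇h=0 decouples.
∂h/∂p = 4(p + 4) = 0 at p ∈ {-4}; ∂h/∂q = -36(q - 2)(q + 2)(q + 4) = 0 at q ∈ {-4, -2, 2}.
The Hessian is diagonal: diag(h_pp, h_qq). Second derivatives: h_pp(-4)=4; h_qq(-4)=-432, h_qq(-2)=288, h_qq(2)=-864.
Local minima occur where both diagonal entries positive: (-4, -2). Count: 1.

1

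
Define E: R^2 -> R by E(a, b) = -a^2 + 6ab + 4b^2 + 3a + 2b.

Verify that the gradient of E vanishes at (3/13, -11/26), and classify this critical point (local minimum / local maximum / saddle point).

saddle point

∇E = (-2a + 6b + 3, 6a + 8b + 2); substituting (3/13, -11/26) gives ∇E = (0, 0), so (3/13, -11/26) is indeed a critical point.
The Hessian of E is constant: H = [[-2, 6], [6, 8]].
det(H) = (-2)·8 − 6² = -52.
Since det(H) < 0, H is indefinite and the critical point is a saddle point.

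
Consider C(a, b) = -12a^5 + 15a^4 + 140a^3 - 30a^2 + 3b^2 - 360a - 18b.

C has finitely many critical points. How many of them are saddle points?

C separates as a function of a plus a function of b, so ∇C=0 decouples.
∂C/∂a = -60(a - 3)(a - 1)(a + 1)(a + 2) = 0 at a ∈ {-2, -1, 1, 3}; ∂C/∂b = 6(b - 3) = 0 at b ∈ {3}.
The Hessian is diagonal: diag(C_aa, C_bb). Second derivatives: C_aa(-2)=900, C_aa(-1)=-480, C_aa(1)=720, C_aa(3)=-2400; C_bb(3)=6.
Saddle points occur where the two diagonal entries have opposite signs: (-1, 3), (3, 3). Count: 2.

2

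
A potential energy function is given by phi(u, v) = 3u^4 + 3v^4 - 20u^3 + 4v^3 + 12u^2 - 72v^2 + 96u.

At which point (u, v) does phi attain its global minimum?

(-1, -4)

phi(u,v) separates as P(u) + Q(v), so its minimum is min P + min Q.
P'(u) = 12(u - 4)(u - 2)(u + 1) vanishes at u ∈ {-1, 2, 4}; Q'(v) = 12v(v - 3)(v + 4) vanishes at v ∈ {-4, 0, 3}.
Local minima of P (where P''>0): P(-1)=-61, P(4)=64. Local minima of Q: Q(-4)=-640, Q(3)=-297.
So the global minimum of phi is P(-1) + Q(-4) = -61 − 640 = -701, attained at (-1, -4).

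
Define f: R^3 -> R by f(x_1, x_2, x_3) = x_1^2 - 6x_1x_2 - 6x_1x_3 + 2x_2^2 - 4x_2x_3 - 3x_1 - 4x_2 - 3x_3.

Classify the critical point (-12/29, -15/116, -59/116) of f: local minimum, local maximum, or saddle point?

saddle point

The Hessian is constant: H = [[2, -6, -6], [-6, 4, -4], [-6, -4, 0]].
Leading principal minors: Δ₁ = 2, Δ₂ = -28, Δ₃ = -464.
The minors fit neither the all-positive nor the alternating-sign pattern, so H is indefinite: a saddle point.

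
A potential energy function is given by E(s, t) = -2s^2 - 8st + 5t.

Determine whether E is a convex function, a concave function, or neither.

neither

E is quadratic, so its Hessian is the constant matrix H = [[-4, -8], [-8, 0]].
det(H) = -64, tr(H) = -4.
det(H) < 0, so H is indefinite: neither convex nor concave.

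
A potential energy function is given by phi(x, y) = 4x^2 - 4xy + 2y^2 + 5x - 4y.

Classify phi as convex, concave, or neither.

convex

phi is quadratic, so its Hessian is the constant matrix H = [[8, -4], [-4, 4]].
det(H) = 16, tr(H) = 12.
det(H) > 0 and tr(H) > 0, so H is positive definite everywhere: convex.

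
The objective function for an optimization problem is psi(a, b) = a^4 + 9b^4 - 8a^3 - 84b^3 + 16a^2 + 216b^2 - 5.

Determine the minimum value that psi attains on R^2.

-5

psi(a,b) separates as P(a) + Q(b) − 5, so its minimum is min P + min Q − 5.
P'(a) = 4a(a - 4)(a - 2) vanishes at a ∈ {0, 2, 4}; Q'(b) = 36b(b - 4)(b - 3) vanishes at b ∈ {0, 3, 4}.
Local minima of P (where P''>0): P(0)=0, P(4)=0. Local minima of Q: Q(0)=0, Q(4)=384.
So the global minimum of psi is P(0) + Q(0) − 5 = 0 + 0 − 5 = -5, attained at (0, 0).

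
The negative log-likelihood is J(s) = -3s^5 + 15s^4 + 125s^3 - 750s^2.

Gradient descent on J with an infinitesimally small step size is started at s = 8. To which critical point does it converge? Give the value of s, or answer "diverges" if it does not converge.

diverges

J'(s) = -15s(s - 5)(s - 4)(s + 5), so J'(8) = -18720.
Gradient descent moves in the -J' direction, i.e. s is increasing.
There is no critical point above s=8, and J' keeps the same sign, so the iterate runs off to +∞.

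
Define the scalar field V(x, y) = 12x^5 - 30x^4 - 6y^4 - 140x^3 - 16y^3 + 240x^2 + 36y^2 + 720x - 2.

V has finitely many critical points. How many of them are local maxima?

4

V separates as a function of x plus a function of y, so ∇V=0 decouples.
∂V/∂x = 60(x - 3)(x - 2)(x + 1)(x + 2) = 0 at x ∈ {-2, -1, 2, 3}; ∂V/∂y = -24y(y - 1)(y + 3) = 0 at y ∈ {-3, 0, 1}.
The Hessian is diagonal: diag(V_xx, V_yy). Second derivatives: V_xx(-2)=-1200, V_xx(-1)=720, V_xx(2)=-720, V_xx(3)=1200; V_yy(-3)=-288, V_yy(0)=72, V_yy(1)=-96.
Local maxima occur where both diagonal entries negative: (-2, -3), (-2, 1), (2, -3), (2, 1). Count: 4.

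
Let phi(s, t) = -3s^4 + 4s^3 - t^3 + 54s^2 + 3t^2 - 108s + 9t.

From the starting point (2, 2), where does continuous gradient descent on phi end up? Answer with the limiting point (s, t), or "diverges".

phi is separable, so gradient descent decouples: s follows -∂phi/∂s, t follows -∂phi/∂t.
∂phi/∂s = -12(s - 3)(s - 1)(s + 3); at s=2 this is 60, so s decreases.
∂phi/∂t = -3(t - 3)(t + 1); at t=2 this is 9, so t decreases.
s converges to its nearest critical value 1 (a local min of the s-part); t converges to -1. The iterate converges to (1, -1).

(1, -1)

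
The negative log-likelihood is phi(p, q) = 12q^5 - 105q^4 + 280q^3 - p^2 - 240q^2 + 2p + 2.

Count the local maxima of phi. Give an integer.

phi separates as a function of p plus a function of q, so ∇phi=0 decouples.
∂phi/∂p = -2(p - 1) = 0 at p ∈ {1}; ∂phi/∂q = 60q(q - 4)(q - 2)(q - 1) = 0 at q ∈ {0, 1, 2, 4}.
The Hessian is diagonal: diag(phi_pp, phi_qq). Second derivatives: phi_pp(1)=-2; phi_qq(0)=-480, phi_qq(1)=180, phi_qq(2)=-240, phi_qq(4)=1440.
Local maxima occur where both diagonal entries negative: (1, 0), (1, 2). Count: 2.

2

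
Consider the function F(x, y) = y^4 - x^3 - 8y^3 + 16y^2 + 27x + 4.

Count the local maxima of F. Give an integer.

1

F separates as a function of x plus a function of y, so ∇F=0 decouples.
∂F/∂x = -3(x - 3)(x + 3) = 0 at x ∈ {-3, 3}; ∂F/∂y = 4y(y - 4)(y - 2) = 0 at y ∈ {0, 2, 4}.
The Hessian is diagonal: diag(F_xx, F_yy). Second derivatives: F_xx(-3)=18, F_xx(3)=-18; F_yy(0)=32, F_yy(2)=-16, F_yy(4)=32.
Local maxima occur where both diagonal entries negative: (3, 2). Count: 1.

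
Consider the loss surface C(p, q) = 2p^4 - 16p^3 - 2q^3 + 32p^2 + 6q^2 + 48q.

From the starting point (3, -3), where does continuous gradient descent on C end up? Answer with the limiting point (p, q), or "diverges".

(4, -2)

C is separable, so gradient descent decouples: p follows -∂C/∂p, q follows -∂C/∂q.
∂C/∂p = 8p(p - 4)(p - 2); at p=3 this is -24, so p increases.
∂C/∂q = -6(q - 4)(q + 2); at q=-3 this is -42, so q increases.
p converges to its nearest critical value 4 (a local min of the p-part); q converges to -2. The iterate converges to (4, -2).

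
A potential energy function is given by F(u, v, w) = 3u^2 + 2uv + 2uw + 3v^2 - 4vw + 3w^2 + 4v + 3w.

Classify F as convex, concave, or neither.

convex

F is quadratic, so its Hessian is the constant matrix H = [[6, 2, 2], [2, 6, -4], [2, -4, 6]].
Leading principal minors: 6, 32, 40.
All positive ⇒ H ≻ 0 ⇒ convex.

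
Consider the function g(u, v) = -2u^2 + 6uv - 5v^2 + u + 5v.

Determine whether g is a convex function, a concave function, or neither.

concave

g is quadratic, so its Hessian is the constant matrix H = [[-4, 6], [6, -10]].
det(H) = 4, tr(H) = -14.
det(H) > 0 and tr(H) < 0, so H is negative definite everywhere: concave.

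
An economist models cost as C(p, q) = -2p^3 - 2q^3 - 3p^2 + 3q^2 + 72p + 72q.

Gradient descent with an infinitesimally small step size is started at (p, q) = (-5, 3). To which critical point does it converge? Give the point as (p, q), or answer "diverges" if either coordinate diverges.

C is separable, so gradient descent decouples: p follows -∂C/∂p, q follows -∂C/∂q.
∂C/∂p = -6(p - 3)(p + 4); at p=-5 this is -48, so p increases.
∂C/∂q = -6(q - 4)(q + 3); at q=3 this is 36, so q decreases.
p converges to its nearest critical value -4 (a local min of the p-part); q converges to -3. The iterate converges to (-4, -3).

(-4, -3)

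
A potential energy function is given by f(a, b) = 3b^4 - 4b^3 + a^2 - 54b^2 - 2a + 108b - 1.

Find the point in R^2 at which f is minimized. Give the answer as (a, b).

(1, -3)

f(a,b) separates as P(a) + Q(b) − 1, so its minimum is min P + min Q − 1.
P'(a) = 2a - 2 vanishes at a ∈ {1}; Q'(b) = 12(b - 3)(b - 1)(b + 3) vanishes at b ∈ {-3, 1, 3}.
Local minima of P (where P''>0): P(1)=-1. Local minima of Q: Q(-3)=-459, Q(3)=-27.
So the global minimum of f is P(1) + Q(-3) − 1 = -1 − 459 − 1 = -461, attained at (1, -3).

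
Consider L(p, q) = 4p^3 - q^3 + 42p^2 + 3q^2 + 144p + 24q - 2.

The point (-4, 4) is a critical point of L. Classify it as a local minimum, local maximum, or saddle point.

local maximum

The mixed partial ∂²L/∂p∂q is 0, so the Hessian at any point is diag(L_pp, L_qq) = diag(12(2p + 7), 6(-q + 1)).
At (-4, 4): H = diag(-12, -18).
Both eigenvalues are negative, so H is negative definite: a local maximum.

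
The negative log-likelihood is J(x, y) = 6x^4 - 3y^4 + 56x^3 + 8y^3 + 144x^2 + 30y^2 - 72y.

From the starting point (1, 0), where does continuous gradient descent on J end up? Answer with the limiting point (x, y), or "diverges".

(0, 1)

J is separable, so gradient descent decouples: x follows -∂J/∂x, y follows -∂J/∂y.
∂J/∂x = 24x(x + 3)(x + 4); at x=1 this is 480, so x decreases.
∂J/∂y = -12(y - 3)(y - 1)(y + 2); at y=0 this is -72, so y increases.
x converges to its nearest critical value 0 (a local min of the x-part); y converges to 1. The iterate converges to (0, 1).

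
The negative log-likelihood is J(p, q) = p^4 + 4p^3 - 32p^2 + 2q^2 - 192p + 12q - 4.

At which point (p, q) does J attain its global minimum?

J(p,q) separates as A(p) + B(q) − 4, so its minimum is min A + min B − 4.
A'(p) = 4(p - 4)(p + 3)(p + 4) vanishes at p ∈ {-4, -3, 4}; B'(q) = 4q + 12 vanishes at q ∈ {-3}.
Local minima of A (where A''>0): A(-4)=256, A(4)=-768. Local minima of B: B(-3)=-18.
So the global minimum of J is A(4) + B(-3) − 4 = -768 − 18 − 4 = -790, attained at (4, -3).

(4, -3)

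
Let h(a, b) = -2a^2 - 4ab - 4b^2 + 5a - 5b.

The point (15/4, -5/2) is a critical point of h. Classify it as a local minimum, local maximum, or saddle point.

local maximum

The Hessian of h is constant: H = [[-4, -4], [-4, -8]].
det(H) = (-4)·(-8) − (-4)² = 16.
det(H) > 0 and tr(H) = -12 < 0, so H is negative definite and the point is a local maximum.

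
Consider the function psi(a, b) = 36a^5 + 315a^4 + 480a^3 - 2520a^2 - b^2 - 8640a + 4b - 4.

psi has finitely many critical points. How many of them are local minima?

0

psi separates as a function of a plus a function of b, so ∇psi=0 decouples.
∂psi/∂a = 180(a - 2)(a + 2)(a + 3)(a + 4) = 0 at a ∈ {-4, -3, -2, 2}; ∂psi/∂b = -2(b - 2) = 0 at b ∈ {2}.
The Hessian is diagonal: diag(psi_aa, psi_bb). Second derivatives: psi_aa(-4)=-2160, psi_aa(-3)=900, psi_aa(-2)=-1440, psi_aa(2)=21600; psi_bb(2)=-2.
Local minima occur where both diagonal entries positive: none. Count: 0.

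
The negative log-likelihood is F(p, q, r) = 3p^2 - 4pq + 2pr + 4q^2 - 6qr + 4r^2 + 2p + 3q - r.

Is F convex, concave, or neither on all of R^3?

convex

F is quadratic, so its Hessian is the constant matrix H = [[6, -4, 2], [-4, 8, -6], [2, -6, 8]].
Leading principal minors: 6, 32, 104.
All positive ⇒ H ≻ 0 ⇒ convex.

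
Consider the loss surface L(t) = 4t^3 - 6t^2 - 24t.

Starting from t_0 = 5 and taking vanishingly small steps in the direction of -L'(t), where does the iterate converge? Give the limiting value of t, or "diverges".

2

L'(t) = 12(t - 2)(t + 1), so L'(5) = 216.
Gradient descent moves in the -L' direction, i.e. t is decreasing.
The nearest critical point in that direction is t = 2, where L'' = 36 > 0 (a local minimum). The iterate converges there.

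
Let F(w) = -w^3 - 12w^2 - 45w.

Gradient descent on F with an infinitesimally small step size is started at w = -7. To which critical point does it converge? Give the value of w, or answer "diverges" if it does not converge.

-5

F'(w) = -3(w + 3)(w + 5), so F'(-7) = -24.
Gradient descent moves in the -F' direction, i.e. w is increasing.
The nearest critical point in that direction is w = -5, where F'' = 6 > 0 (a local minimum). The iterate converges there.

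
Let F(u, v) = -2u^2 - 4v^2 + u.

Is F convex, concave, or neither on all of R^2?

concave

F is quadratic, so its Hessian is the constant matrix H = [[-4, 0], [0, -8]].
det(H) = 32, tr(H) = -12.
det(H) > 0 and tr(H) < 0, so H is negative definite everywhere: concave.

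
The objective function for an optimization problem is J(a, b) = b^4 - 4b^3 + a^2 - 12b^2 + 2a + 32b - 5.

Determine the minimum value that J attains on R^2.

-70

J(a,b) separates as P(a) + Q(b) − 5, so its minimum is min P + min Q − 5.
P'(a) = 2a + 2 vanishes at a ∈ {-1}; Q'(b) = 4(b - 4)(b - 1)(b + 2) vanishes at b ∈ {-2, 1, 4}.
Local minima of P (where P''>0): P(-1)=-1. Local minima of Q: Q(-2)=-64, Q(4)=-64.
So the global minimum of J is P(-1) + Q(-2) − 5 = -1 − 64 − 5 = -70, attained at (-1, -2).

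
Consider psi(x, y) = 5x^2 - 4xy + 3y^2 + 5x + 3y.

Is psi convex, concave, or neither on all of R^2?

convex

psi is quadratic, so its Hessian is the constant matrix H = [[10, -4], [-4, 6]].
det(H) = 44, tr(H) = 16.
det(H) > 0 and tr(H) > 0, so H is positive definite everywhere: convex.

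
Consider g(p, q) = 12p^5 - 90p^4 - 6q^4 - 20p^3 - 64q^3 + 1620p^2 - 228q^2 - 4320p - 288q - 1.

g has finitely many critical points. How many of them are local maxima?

g separates as a function of p plus a function of q, so ∇g=0 decouples.
∂g/∂p = 60(p - 4)(p - 3)(p - 2)(p + 3) = 0 at p ∈ {-3, 2, 3, 4}; ∂g/∂q = -24(q + 1)(q + 3)(q + 4) = 0 at q ∈ {-4, -3, -1}.
The Hessian is diagonal: diag(g_pp, g_qq). Second derivatives: g_pp(-3)=-12600, g_pp(2)=600, g_pp(3)=-360, g_pp(4)=840; g_qq(-4)=-72, g_qq(-3)=48, g_qq(-1)=-144.
Local maxima occur where both diagonal entries negative: (-3, -4), (-3, -1), (3, -4), (3, -1). Count: 4.

4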